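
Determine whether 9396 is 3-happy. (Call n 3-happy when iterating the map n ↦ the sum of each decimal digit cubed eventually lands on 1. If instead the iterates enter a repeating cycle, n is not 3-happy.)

not 3-happy

9396 → 9³ + 3³ + 9³ + 6³ = 1701
1701 → 1³ + 7³ + 0³ + 1³ = 345
345 → 3³ + 4³ + 5³ = 216
216 → 2³ + 1³ + 6³ = 225
225 → 2³ + 2³ + 5³ = 141
141 → 1³ + 4³ + 1³ = 66
66 → 6³ + 6³ = 432
432 → 4³ + 3³ + 2³ = 99
99 → 9³ + 9³ = 1458
1458 → 1³ + 4³ + 5³ + 8³ = 702
702 → 7³ + 0³ + 2³ = 351
351 → 3³ + 5³ + 1³ = 153
153 → 1³ + 5³ + 3³ = 153  — 153 already seen; the sequence cycles without reaching 1.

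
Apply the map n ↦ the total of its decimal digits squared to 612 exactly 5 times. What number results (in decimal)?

612 → 41
41 → 17
17 → 50
50 → 25
25 → 29

29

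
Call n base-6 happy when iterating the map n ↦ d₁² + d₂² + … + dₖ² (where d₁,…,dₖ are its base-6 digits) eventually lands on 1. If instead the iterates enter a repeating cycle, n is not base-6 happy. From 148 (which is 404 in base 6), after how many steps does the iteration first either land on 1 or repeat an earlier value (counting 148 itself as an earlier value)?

10

148 = (4,0,4)_6 → 32
32 = (5,2)_6 → 29
29 = (4,5)_6 → 41
41 = (1,0,5)_6 → 26
26 = (4,2)_6 → 20
20 = (3,2)_6 → 13
13 = (2,1)_6 → 5
5 = (5)_6 → 25
25 = (4,1)_6 → 17
17 = (2,5)_6 → 29  — 29 repeats.
That took 10 steps.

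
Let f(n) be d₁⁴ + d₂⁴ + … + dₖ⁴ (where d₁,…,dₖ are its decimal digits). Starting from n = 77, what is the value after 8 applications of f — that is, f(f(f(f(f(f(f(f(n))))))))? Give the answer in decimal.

4338

77 → 7⁴ + 7⁴ = 2401 + 2401 = 4802
4802 → 4⁴ + 8⁴ + 0⁴ + 2⁴ = 256 + 4096 + 0 + 16 = 4368
4368 → 4⁴ + 3⁴ + 6⁴ + 8⁴ = 256 + 81 + 1296 + 4096 = 5729
5729 → 5⁴ + 7⁴ + 2⁴ + 9⁴ = 625 + 2401 + 16 + 6561 = 9603
9603 → 9⁴ + 6⁴ + 0⁴ + 3⁴ = 6561 + 1296 + 0 + 81 = 7938
7938 → 7⁴ + 9⁴ + 3⁴ + 8⁴ = 2401 + 6561 + 81 + 4096 = 13139
13139 → 1⁴ + 3⁴ + 1⁴ + 3⁴ + 9⁴ = 1 + 81 + 1 + 81 + 6561 = 6725
6725 → 6⁴ + 7⁴ + 2⁴ + 5⁴ = 1296 + 2401 + 16 + 625 = 4338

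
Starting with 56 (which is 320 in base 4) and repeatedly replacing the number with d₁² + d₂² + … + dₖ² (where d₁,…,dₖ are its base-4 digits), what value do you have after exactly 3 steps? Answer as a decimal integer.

56 = (3,2,0)_4 → 3² + 2² + 0² = 13
13 = (3,1)_4 → 3² + 1² = 10
10 = (2,2)_4 → 2² + 2² = 8

8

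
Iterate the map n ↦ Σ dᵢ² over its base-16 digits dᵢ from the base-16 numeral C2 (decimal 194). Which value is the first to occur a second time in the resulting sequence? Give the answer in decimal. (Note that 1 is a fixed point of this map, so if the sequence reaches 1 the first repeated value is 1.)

169

194 = (12,2)_16 → 12² + 2² = 144 + 4 = 148
148 = (9,4)_16 → 9² + 4² = 81 + 16 = 97
97 = (6,1)_16 → 6² + 1² = 36 + 1 = 37
37 = (2,5)_16 → 2² + 5² = 4 + 25 = 29
29 = (1,13)_16 → 1² + 13² = 1 + 169 = 170
170 = (10,10)_16 → 10² + 10² = 100 + 100 = 200
200 = (12,8)_16 → 12² + 8² = 144 + 64 = 208
208 = (13,0)_16 → 13² + 0² = 169 + 0 = 169
169 = (10,9)_16 → 10² + 9² = 100 + 81 = 181
181 = (11,5)_16 → 11² + 5² = 121 + 25 = 146
146 = (9,2)_16 → 9² + 2² = 81 + 4 = 85
85 = (5,5)_16 → 5² + 5² = 25 + 25 = 50
50 = (3,2)_16 → 3² + 2² = 9 + 4 = 13
13 = (13)_16 → 13² = 169  — 169 already appeared earlier.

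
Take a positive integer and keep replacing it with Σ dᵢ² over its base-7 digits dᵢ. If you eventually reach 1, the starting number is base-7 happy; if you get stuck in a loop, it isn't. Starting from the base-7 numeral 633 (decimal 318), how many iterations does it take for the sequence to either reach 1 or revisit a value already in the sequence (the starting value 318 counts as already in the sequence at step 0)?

318 = (6,3,3)_7 → 6² + 3² + 3² = 54
54 = (1,0,5)_7 → 1² + 0² + 5² = 26
26 = (3,5)_7 → 3² + 5² = 34
34 = (4,6)_7 → 4² + 6² = 52
52 = (1,0,3)_7 → 1² + 0² + 3² = 10
10 = (1,3)_7 → 1² + 3² = 10  — 10 repeats.
That took 6 steps.

6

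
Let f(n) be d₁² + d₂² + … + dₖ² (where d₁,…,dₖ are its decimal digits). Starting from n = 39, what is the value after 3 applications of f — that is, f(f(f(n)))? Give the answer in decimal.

39 → 90
90 → 81
81 → 65

65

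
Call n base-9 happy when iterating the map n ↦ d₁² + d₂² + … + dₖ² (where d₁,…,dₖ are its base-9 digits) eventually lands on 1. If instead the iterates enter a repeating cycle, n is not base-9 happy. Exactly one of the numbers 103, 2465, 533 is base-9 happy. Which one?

2465

103: 103 → 21 → 13 → 17 → 65 → 53 → 89 → 65  — repeats 65 (not base-9 happy)
2465: 2465 → 91 → 3 → 9 → 1  — reaches 1 (base-9 happy)
533: 533 → 65 → 53 → 89 → 65  — repeats 65 (not base-9 happy)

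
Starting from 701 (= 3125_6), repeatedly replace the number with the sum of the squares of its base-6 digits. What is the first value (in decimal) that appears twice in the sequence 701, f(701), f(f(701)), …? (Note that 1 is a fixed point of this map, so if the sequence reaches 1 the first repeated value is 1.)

17

701 = (3,1,2,5)_6 → 3² + 1² + 2² + 5² = 9 + 1 + 4 + 25 = 39
39 = (1,0,3)_6 → 1² + 0² + 3² = 1 + 0 + 9 = 10
10 = (1,4)_6 → 1² + 4² = 1 + 16 = 17
17 = (2,5)_6 → 2² + 5² = 4 + 25 = 29
29 = (4,5)_6 → 4² + 5² = 16 + 25 = 41
41 = (1,0,5)_6 → 1² + 0² + 5² = 1 + 0 + 25 = 26
26 = (4,2)_6 → 4² + 2² = 16 + 4 = 20
20 = (3,2)_6 → 3² + 2² = 9 + 4 = 13
13 = (2,1)_6 → 2² + 1² = 4 + 1 = 5
5 = (5)_6 → 5² = 25
25 = (4,1)_6 → 4² + 1² = 16 + 1 = 17  — 17 already appeared earlier.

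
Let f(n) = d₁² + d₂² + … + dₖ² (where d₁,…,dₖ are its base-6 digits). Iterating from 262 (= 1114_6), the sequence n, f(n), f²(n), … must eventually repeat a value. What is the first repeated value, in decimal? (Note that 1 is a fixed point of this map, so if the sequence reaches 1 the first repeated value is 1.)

262 = (1,1,1,4)_6 → 1² + 1² + 1² + 4² = 1 + 1 + 1 + 16 = 19
19 = (3,1)_6 → 3² + 1² = 9 + 1 = 10
10 = (1,4)_6 → 1² + 4² = 1 + 16 = 17
17 = (2,5)_6 → 2² + 5² = 4 + 25 = 29
29 = (4,5)_6 → 4² + 5² = 16 + 25 = 41
41 = (1,0,5)_6 → 1² + 0² + 5² = 1 + 0 + 25 = 26
26 = (4,2)_6 → 4² + 2² = 16 + 4 = 20
20 = (3,2)_6 → 3² + 2² = 9 + 4 = 13
13 = (2,1)_6 → 2² + 1² = 4 + 1 = 5
5 = (5)_6 → 5² = 25
25 = (4,1)_6 → 4² + 1² = 16 + 1 = 17  — 17 already appeared earlier.

17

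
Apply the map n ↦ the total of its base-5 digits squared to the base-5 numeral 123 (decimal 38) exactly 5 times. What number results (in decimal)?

38 = (1,2,3)_5 → 14
14 = (2,4)_5 → 20
20 = (4,0)_5 → 16
16 = (3,1)_5 → 10
10 = (2,0)_5 → 4

4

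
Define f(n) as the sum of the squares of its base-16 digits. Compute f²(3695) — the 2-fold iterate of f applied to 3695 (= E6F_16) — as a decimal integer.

3695 = (14,6,15)_16 → 14² + 6² + 15² = 196 + 36 + 225 = 457
457 = (1,12,9)_16 → 1² + 12² + 9² = 1 + 144 + 81 = 226

226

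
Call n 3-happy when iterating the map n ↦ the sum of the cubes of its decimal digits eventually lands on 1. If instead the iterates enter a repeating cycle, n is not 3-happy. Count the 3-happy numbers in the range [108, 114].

108: 108 → 513 → 153 → 153  (repeats 153)
109: 109 → 730 → 370 → 370  (repeats 370)
110: 110 → 2 → 8 → 512 → 134 → 92 → 737 → 713 → 371 → 371  (repeats 371)
111: 111 → 3 → 27 → 351 → 153 → 153  (repeats 153)
112: 112 → 10 → 1  (reaches 1)
113: 113 → 29 → 737 → 713 → 371 → 371  (repeats 371)
114: 114 → 66 → 432 → 99 → 1458 → 702 → 351 → 153 → 153  (repeats 153)
3-happy: 112

1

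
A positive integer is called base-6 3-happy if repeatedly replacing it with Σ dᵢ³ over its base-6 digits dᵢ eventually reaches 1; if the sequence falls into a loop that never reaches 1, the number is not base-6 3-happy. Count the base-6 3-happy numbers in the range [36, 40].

1

36: 36 → 1  (reaches 1)
37: 37 → 2 → 8 → 9 → 28 → 128 → 62 → 73 → 9  (repeats 9)
38: 38 → 9 → 28 → 128 → 62 → 73 → 9  (repeats 9)
39: 39 → 28 → 128 → 62 → 73 → 9 → 28  (repeats 28)
40: 40 → 65 → 190 → 190  (repeats 190)
base-6 3-happy: 36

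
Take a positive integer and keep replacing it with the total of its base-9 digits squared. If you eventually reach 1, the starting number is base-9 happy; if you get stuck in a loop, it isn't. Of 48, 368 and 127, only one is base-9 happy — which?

127

48: 48 → 34 → 58 → 52 → 74 → 68 → 74  — repeats 74 (not base-9 happy)
368: 368 → 96 → 38 → 20 → 8 → 64 → 50 → 50  — repeats 50 (not base-9 happy)
127: 127 → 27 → 9 → 1  — reaches 1 (base-9 happy)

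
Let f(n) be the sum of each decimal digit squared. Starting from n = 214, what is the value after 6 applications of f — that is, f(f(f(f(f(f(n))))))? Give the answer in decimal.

89

214 → 2² + 1² + 4² = 21
21 → 2² + 1² = 5
5 → 5² = 25
25 → 2² + 5² = 29
29 → 2² + 9² = 85
85 → 8² + 5² = 89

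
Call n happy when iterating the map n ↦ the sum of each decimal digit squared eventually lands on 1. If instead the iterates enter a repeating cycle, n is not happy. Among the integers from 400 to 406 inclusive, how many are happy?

400: 400 → 16 → 37 → 58 → 89 → 145 → 42 → 20 → 4 → 16  (repeats 16)
401: 401 → 17 → 50 → 25 → 29 → 85 → 89 → 145 → 42 → 20 → 4 → 16 → 37 → 58 → 89  (repeats 89)
402: 402 → 20 → 4 → 16 → 37 → 58 → 89 → 145 → 42 → 20  (repeats 20)
403: 403 → 25 → 29 → 85 → 89 → 145 → 42 → 20 → 4 → 16 → 37 → 58 → 89  (repeats 89)
404: 404 → 32 → 13 → 10 → 1  (reaches 1)
405: 405 → 41 → 17 → 50 → 25 → 29 → 85 → 89 → 145 → 42 → 20 → 4 → 16 → 37 → 58 → 89  (repeats 89)
406: 406 → 52 → 29 → 85 → 89 → 145 → 42 → 20 → 4 → 16 → 37 → 58 → 89  (repeats 89)
happy: 404

1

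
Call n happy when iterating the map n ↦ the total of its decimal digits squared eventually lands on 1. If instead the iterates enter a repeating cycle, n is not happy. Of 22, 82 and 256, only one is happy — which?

82

22: 22 → 8 → 64 → 52 → 29 → 85 → 89 → 145 → 42 → 20 → 4 → 16 → 37 → 58 → 89  — repeats 89 (not happy)
82: 82 → 68 → 100 → 1  — reaches 1 (happy)
256: 256 → 65 → 61 → 37 → 58 → 89 → 145 → 42 → 20 → 4 → 16 → 37  — repeats 37 (not happy)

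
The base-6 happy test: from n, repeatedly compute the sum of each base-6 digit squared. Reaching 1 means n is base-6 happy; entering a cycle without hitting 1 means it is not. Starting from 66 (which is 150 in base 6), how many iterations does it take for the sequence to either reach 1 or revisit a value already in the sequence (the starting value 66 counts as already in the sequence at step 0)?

9

66 = (1,5,0)_6 → 1² + 5² + 0² = 26
26 = (4,2)_6 → 4² + 2² = 20
20 = (3,2)_6 → 3² + 2² = 13
13 = (2,1)_6 → 2² + 1² = 5
5 = (5)_6 → 5² = 25
25 = (4,1)_6 → 4² + 1² = 17
17 = (2,5)_6 → 2² + 5² = 29
29 = (4,5)_6 → 4² + 5² = 41
41 = (1,0,5)_6 → 1² + 0² + 5² = 26  — 26 repeats.
That took 9 steps.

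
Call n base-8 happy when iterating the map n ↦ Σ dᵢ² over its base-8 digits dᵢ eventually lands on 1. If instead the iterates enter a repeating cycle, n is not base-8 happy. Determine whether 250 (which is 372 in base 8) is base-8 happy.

not base-8 happy

250 = (3,7,2)_8 → 3² + 7² + 2² = 62
62 = (7,6)_8 → 7² + 6² = 85
85 = (1,2,5)_8 → 1² + 2² + 5² = 30
30 = (3,6)_8 → 3² + 6² = 45
45 = (5,5)_8 → 5² + 5² = 50
50 = (6,2)_8 → 6² + 2² = 40
40 = (5,0)_8 → 5² + 0² = 25
25 = (3,1)_8 → 3² + 1² = 10
10 = (1,2)_8 → 1² + 2² = 5
5 = (5)_8 → 5² = 25  — 25 already seen; the sequence cycles without reaching 1.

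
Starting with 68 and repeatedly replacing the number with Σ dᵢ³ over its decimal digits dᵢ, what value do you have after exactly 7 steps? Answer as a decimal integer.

68 → 6³ + 8³ = 216 + 512 = 728
728 → 7³ + 2³ + 8³ = 343 + 8 + 512 = 863
863 → 8³ + 6³ + 3³ = 512 + 216 + 27 = 755
755 → 7³ + 5³ + 5³ = 343 + 125 + 125 = 593
593 → 5³ + 9³ + 3³ = 125 + 729 + 27 = 881
881 → 8³ + 8³ + 1³ = 512 + 512 + 1 = 1025
1025 → 1³ + 0³ + 2³ + 5³ = 1 + 0 + 8 + 125 = 134

134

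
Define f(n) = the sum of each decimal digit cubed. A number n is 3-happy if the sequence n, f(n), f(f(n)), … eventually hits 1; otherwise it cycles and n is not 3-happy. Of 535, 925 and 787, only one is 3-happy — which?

787

535: 535 → 277 → 694 → 1009 → 730 → 370 → 370  — repeats 370 (not 3-happy)
925: 925 → 862 → 736 → 586 → 853 → 664 → 496 → 1009 → 730 → 370 → 370  — repeats 370 (not 3-happy)
787: 787 → 1198 → 1243 → 100 → 1  — reaches 1 (3-happy)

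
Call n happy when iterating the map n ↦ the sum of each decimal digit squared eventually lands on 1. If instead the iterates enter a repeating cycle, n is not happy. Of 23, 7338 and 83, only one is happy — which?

23: 23 → 13 → 10 → 1  — reaches 1 (happy)
7338: 7338 → 131 → 11 → 2 → 4 → 16 → 37 → 58 → 89 → 145 → 42 → 20 → 4  — repeats 4 (not happy)
83: 83 → 73 → 58 → 89 → 145 → 42 → 20 → 4 → 16 → 37 → 58  — repeats 58 (not happy)

23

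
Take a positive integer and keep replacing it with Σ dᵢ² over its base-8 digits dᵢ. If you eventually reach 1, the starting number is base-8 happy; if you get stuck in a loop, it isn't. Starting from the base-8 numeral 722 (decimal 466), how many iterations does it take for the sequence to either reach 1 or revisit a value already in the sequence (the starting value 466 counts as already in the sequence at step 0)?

466 = (7,2,2)_8 → 57
57 = (7,1)_8 → 50
50 = (6,2)_8 → 40
40 = (5,0)_8 → 25
25 = (3,1)_8 → 10
10 = (1,2)_8 → 5
5 = (5)_8 → 25  — 25 repeats.
That took 7 steps.

7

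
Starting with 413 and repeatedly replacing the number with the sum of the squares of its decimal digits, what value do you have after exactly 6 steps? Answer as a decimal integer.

413 → 26
26 → 40
40 → 16
16 → 37
37 → 58
58 → 89

89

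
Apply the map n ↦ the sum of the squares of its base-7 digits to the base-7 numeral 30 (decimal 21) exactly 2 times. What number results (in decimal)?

5

21 = (3,0)_7 → 9
9 = (1,2)_7 → 5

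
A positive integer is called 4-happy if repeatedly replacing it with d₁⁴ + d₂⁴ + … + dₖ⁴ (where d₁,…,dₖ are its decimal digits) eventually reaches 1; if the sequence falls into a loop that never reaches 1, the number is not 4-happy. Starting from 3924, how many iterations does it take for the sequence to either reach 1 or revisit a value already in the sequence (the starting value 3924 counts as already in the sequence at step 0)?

3924 → 3⁴ + 9⁴ + 2⁴ + 4⁴ = 6914
6914 → 6⁴ + 9⁴ + 1⁴ + 4⁴ = 8114
8114 → 8⁴ + 1⁴ + 1⁴ + 4⁴ = 4354
4354 → 4⁴ + 3⁴ + 5⁴ + 4⁴ = 1218
1218 → 1⁴ + 2⁴ + 1⁴ + 8⁴ = 4114
4114 → 4⁴ + 1⁴ + 1⁴ + 4⁴ = 514
514 → 5⁴ + 1⁴ + 4⁴ = 882
882 → 8⁴ + 8⁴ + 2⁴ = 8208
8208 → 8⁴ + 2⁴ + 0⁴ + 8⁴ = 8208  — 8208 repeats.
That took 9 steps.

9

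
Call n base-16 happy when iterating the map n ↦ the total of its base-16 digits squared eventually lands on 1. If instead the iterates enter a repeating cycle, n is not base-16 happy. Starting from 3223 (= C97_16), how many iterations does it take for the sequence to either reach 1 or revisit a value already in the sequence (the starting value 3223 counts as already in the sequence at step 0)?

3223 = (12,9,7)_16 → 274
274 = (1,1,2)_16 → 6
6 = (6)_16 → 36
36 = (2,4)_16 → 20
20 = (1,4)_16 → 17
17 = (1,1)_16 → 2
2 = (2)_16 → 4
4 = (4)_16 → 16
16 = (1,0)_16 → 1  — reached 1.
That took 9 steps.

9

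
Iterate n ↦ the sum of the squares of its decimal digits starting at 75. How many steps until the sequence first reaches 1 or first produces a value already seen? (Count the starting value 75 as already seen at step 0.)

75 → 7² + 5² = 49 + 25 = 74
74 → 7² + 4² = 49 + 16 = 65
65 → 6² + 5² = 36 + 25 = 61
61 → 6² + 1² = 36 + 1 = 37
37 → 3² + 7² = 9 + 49 = 58
58 → 5² + 8² = 25 + 64 = 89
89 → 8² + 9² = 64 + 81 = 145
145 → 1² + 4² + 5² = 1 + 16 + 25 = 42
42 → 4² + 2² = 16 + 4 = 20
20 → 2² + 0² = 4 + 0 = 4
4 → 4² = 16
16 → 1² + 6² = 1 + 36 = 37  — 37 repeats.
That took 12 steps.

12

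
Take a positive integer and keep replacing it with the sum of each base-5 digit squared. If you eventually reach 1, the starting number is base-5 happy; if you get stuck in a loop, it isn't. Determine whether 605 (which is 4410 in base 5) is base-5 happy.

base-5 happy

605 = (4,4,1,0)_5 → 33
33 = (1,1,3)_5 → 11
11 = (2,1)_5 → 5
5 = (1,0)_5 → 1  — reached 1.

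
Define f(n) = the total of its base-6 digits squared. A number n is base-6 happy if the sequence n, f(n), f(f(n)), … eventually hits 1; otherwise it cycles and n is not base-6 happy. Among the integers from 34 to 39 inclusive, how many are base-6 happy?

1

34: 34 → 41 → 26 → 20 → 13 → 5 → 25 → 17 → 29 → 41  — not base-6 happy
35: 35 → 50 → 9 → 10 → 17 → 29 → 41 → 26 → 20 → 13 → 5 → 25 → 17  — not base-6 happy
36: 36 → 1  — base-6 happy
37: 37 → 2 → 4 → 16 → 20 → 13 → 5 → 25 → 17 → 29 → 41 → 26 → 20  — not base-6 happy
38: 38 → 5 → 25 → 17 → 29 → 41 → 26 → 20 → 13 → 5  — not base-6 happy
39: 39 → 10 → 17 → 29 → 41 → 26 → 20 → 13 → 5 → 25 → 17  — not base-6 happy
base-6 happy: 36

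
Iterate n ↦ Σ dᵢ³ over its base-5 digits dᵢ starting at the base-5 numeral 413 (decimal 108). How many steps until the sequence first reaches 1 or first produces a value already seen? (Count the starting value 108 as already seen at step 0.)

108 = (4,1,3)_5 → 4³ + 1³ + 3³ = 92
92 = (3,3,2)_5 → 3³ + 3³ + 2³ = 62
62 = (2,2,2)_5 → 2³ + 2³ + 2³ = 24
24 = (4,4)_5 → 4³ + 4³ = 128
128 = (1,0,0,3)_5 → 1³ + 0³ + 0³ + 3³ = 28
28 = (1,0,3)_5 → 1³ + 0³ + 3³ = 28  — 28 repeats.
That took 6 steps.

6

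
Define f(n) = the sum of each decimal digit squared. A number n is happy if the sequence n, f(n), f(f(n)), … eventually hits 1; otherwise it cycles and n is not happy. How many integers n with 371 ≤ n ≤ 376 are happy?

1

371: 371 → 59 → 106 → 37 → 58 → 89 → 145 → 42 → 20 → 4 → 16 → 37  (repeats 37)
372: 372 → 62 → 40 → 16 → 37 → 58 → 89 → 145 → 42 → 20 → 4 → 16  (repeats 16)
373: 373 → 67 → 85 → 89 → 145 → 42 → 20 → 4 → 16 → 37 → 58 → 89  (repeats 89)
374: 374 → 74 → 65 → 61 → 37 → 58 → 89 → 145 → 42 → 20 → 4 → 16 → 37  (repeats 37)
375: 375 → 83 → 73 → 58 → 89 → 145 → 42 → 20 → 4 → 16 → 37 → 58  (repeats 58)
376: 376 → 94 → 97 → 130 → 10 → 1  (reaches 1)
happy: 376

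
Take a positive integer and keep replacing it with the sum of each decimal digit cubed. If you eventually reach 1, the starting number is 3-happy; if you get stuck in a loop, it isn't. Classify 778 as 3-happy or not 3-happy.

3-happy

778 → 7³ + 7³ + 8³ = 1198
1198 → 1³ + 1³ + 9³ + 8³ = 1243
1243 → 1³ + 2³ + 4³ + 3³ = 100
100 → 1³ + 0³ + 0³ = 1  — reached 1.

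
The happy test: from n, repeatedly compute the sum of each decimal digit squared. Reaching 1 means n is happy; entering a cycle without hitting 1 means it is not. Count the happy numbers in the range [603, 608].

1

603: 603 → 45 → 41 → 17 → 50 → 25 → 29 → 85 → 89 → 145 → 42 → 20 → 4 → 16 → 37 → 58 → 89  — not happy
604: 604 → 52 → 29 → 85 → 89 → 145 → 42 → 20 → 4 → 16 → 37 → 58 → 89  — not happy
605: 605 → 61 → 37 → 58 → 89 → 145 → 42 → 20 → 4 → 16 → 37  — not happy
606: 606 → 72 → 53 → 34 → 25 → 29 → 85 → 89 → 145 → 42 → 20 → 4 → 16 → 37 → 58 → 89  — not happy
607: 607 → 85 → 89 → 145 → 42 → 20 → 4 → 16 → 37 → 58 → 89  — not happy
608: 608 → 100 → 1  — happy
happy: 608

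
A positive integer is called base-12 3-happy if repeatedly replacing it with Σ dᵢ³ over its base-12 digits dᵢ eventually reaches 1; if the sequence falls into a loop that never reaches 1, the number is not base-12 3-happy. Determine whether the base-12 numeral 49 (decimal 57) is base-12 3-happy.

not base-12 3-happy

57 = (4,9)_12 → 4³ + 9³ = 793
793 = (5,6,1)_12 → 5³ + 6³ + 1³ = 342
342 = (2,4,6)_12 → 2³ + 4³ + 6³ = 288
288 = (2,0,0)_12 → 2³ + 0³ + 0³ = 8
8 = (8)_12 → 8³ = 512
512 = (3,6,8)_12 → 3³ + 6³ + 8³ = 755
755 = (5,2,11)_12 → 5³ + 2³ + 11³ = 1464
1464 = (10,2,0)_12 → 10³ + 2³ + 0³ = 1008
1008 = (7,0,0)_12 → 7³ + 0³ + 0³ = 343
343 = (2,4,7)_12 → 2³ + 4³ + 7³ = 415
415 = (2,10,7)_12 → 2³ + 10³ + 7³ = 1351
1351 = (9,4,7)_12 → 9³ + 4³ + 7³ = 1136
1136 = (7,10,8)_12 → 7³ + 10³ + 8³ = 1855
1855 = (1,0,10,7)_12 → 1³ + 0³ + 10³ + 7³ = 1344
1344 = (9,4,0)_12 → 9³ + 4³ + 0³ = 793  — 793 already seen; the sequence cycles without reaching 1.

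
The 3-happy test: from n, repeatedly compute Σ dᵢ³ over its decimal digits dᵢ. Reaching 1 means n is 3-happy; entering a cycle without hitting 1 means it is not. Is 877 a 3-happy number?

877 → 8³ + 7³ + 7³ = 1198
1198 → 1³ + 1³ + 9³ + 8³ = 1243
1243 → 1³ + 2³ + 4³ + 3³ = 100
100 → 1³ + 0³ + 0³ = 1  — reached 1.

3-happy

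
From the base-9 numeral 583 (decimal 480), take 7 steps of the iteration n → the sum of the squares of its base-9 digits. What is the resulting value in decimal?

74

480 = (5,8,3)_9 → 98
98 = (1,1,8)_9 → 66
66 = (7,3)_9 → 58
58 = (6,4)_9 → 52
52 = (5,7)_9 → 74
74 = (8,2)_9 → 68
68 = (7,5)_9 → 74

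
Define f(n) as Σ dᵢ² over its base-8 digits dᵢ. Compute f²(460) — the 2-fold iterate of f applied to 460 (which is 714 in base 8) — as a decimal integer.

460 = (7,1,4)_8 → 7² + 1² + 4² = 66
66 = (1,0,2)_8 → 1² + 0² + 2² = 5

5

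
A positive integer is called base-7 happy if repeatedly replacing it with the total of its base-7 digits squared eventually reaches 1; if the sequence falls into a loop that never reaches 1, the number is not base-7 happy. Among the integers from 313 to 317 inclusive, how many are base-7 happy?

313: 313 → 65 → 9 → 5 → 25 → 25  — not base-7 happy
314: 314 → 76 → 46 → 52 → 10 → 10  — not base-7 happy
315: 315 → 45 → 45  — not base-7 happy
316: 316 → 46 → 52 → 10 → 10  — not base-7 happy
317: 317 → 49 → 1  — base-7 happy
base-7 happy: 317

1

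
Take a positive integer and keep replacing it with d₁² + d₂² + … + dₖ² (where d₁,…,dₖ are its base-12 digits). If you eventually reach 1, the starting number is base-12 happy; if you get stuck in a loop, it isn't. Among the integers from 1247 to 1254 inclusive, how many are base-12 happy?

1

1247: 1247 → 234 → 86 → 53 → 41 → 34 → 104 → 128 → 164 → 66 → 61 → 26 → 8 → 64 → 41  — not base-12 happy
1248: 1248 → 128 → 164 → 66 → 61 → 26 → 8 → 64 → 41 → 34 → 104 → 128  — not base-12 happy
1249: 1249 → 129 → 181 → 11 → 121 → 101 → 89 → 74 → 40 → 25 → 5 → 25  — not base-12 happy
1250: 1250 → 132 → 121 → 101 → 89 → 74 → 40 → 25 → 5 → 25  — not base-12 happy
1251: 1251 → 137 → 146 → 5 → 25 → 5  — not base-12 happy
1252: 1252 → 144 → 1  — base-12 happy
1253: 1253 → 153 → 82 → 136 → 137 → 146 → 5 → 25 → 5  — not base-12 happy
1254: 1254 → 164 → 66 → 61 → 26 → 8 → 64 → 41 → 34 → 104 → 128 → 164  — not base-12 happy
base-12 happy: 1252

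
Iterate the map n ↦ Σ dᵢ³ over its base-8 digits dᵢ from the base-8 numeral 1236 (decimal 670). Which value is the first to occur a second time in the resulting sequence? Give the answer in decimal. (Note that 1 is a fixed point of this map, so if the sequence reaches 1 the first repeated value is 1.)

670 = (1,2,3,6)_8 → 1³ + 2³ + 3³ + 6³ = 1 + 8 + 27 + 216 = 252
252 = (3,7,4)_8 → 3³ + 7³ + 4³ = 27 + 343 + 64 = 434
434 = (6,6,2)_8 → 6³ + 6³ + 2³ = 216 + 216 + 8 = 440
440 = (6,7,0)_8 → 6³ + 7³ + 0³ = 216 + 343 + 0 = 559
559 = (1,0,5,7)_8 → 1³ + 0³ + 5³ + 7³ = 1 + 0 + 125 + 343 = 469
469 = (7,2,5)_8 → 7³ + 2³ + 5³ = 343 + 8 + 125 = 476
476 = (7,3,4)_8 → 7³ + 3³ + 4³ = 343 + 27 + 64 = 434  — 434 already appeared earlier.

434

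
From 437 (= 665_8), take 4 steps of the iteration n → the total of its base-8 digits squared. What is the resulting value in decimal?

1

437 = (6,6,5)_8 → 6² + 6² + 5² = 97
97 = (1,4,1)_8 → 1² + 4² + 1² = 18
18 = (2,2)_8 → 2² + 2² = 8
8 = (1,0)_8 → 1² + 0² = 1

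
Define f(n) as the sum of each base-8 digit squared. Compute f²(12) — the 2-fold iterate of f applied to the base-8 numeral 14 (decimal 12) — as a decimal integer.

12 = (1,4)_8 → 1² + 4² = 1 + 16 = 17
17 = (2,1)_8 → 2² + 1² = 4 + 1 = 5

5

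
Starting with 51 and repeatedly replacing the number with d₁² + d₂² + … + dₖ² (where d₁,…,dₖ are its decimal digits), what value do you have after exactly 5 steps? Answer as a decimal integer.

58

51 → 5² + 1² = 26
26 → 2² + 6² = 40
40 → 4² + 0² = 16
16 → 1² + 6² = 37
37 → 3² + 7² = 58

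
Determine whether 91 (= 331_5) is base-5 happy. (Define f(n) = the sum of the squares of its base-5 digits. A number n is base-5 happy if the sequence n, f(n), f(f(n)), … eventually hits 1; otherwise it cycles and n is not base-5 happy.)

base-5 happy

91 = (3,3,1)_5 → 19
19 = (3,4)_5 → 25
25 = (1,0,0)_5 → 1  — reached 1.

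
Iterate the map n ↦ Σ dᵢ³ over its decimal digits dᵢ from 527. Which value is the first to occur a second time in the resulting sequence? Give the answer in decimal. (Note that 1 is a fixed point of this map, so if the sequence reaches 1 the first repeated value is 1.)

527 → 5³ + 2³ + 7³ = 125 + 8 + 343 = 476
476 → 4³ + 7³ + 6³ = 64 + 343 + 216 = 623
623 → 6³ + 2³ + 3³ = 216 + 8 + 27 = 251
251 → 2³ + 5³ + 1³ = 8 + 125 + 1 = 134
134 → 1³ + 3³ + 4³ = 1 + 27 + 64 = 92
92 → 9³ + 2³ = 729 + 8 = 737
737 → 7³ + 3³ + 7³ = 343 + 27 + 343 = 713
713 → 7³ + 1³ + 3³ = 343 + 1 + 27 = 371
371 → 3³ + 7³ + 1³ = 27 + 343 + 1 = 371  — 371 already appeared earlier.

371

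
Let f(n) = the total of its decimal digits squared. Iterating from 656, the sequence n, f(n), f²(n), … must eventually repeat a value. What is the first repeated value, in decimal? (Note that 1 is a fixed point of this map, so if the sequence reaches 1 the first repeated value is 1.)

1

656 → 97
97 → 130
130 → 10
10 → 1  — reached the fixed point 1.
1 → 1, so 1 is the first repeated value.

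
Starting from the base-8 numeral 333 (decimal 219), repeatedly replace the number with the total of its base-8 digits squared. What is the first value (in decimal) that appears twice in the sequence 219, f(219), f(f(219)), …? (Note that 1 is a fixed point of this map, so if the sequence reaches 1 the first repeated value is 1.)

1

219 = (3,3,3)_8 → 3² + 3² + 3² = 9 + 9 + 9 = 27
27 = (3,3)_8 → 3² + 3² = 9 + 9 = 18
18 = (2,2)_8 → 2² + 2² = 4 + 4 = 8
8 = (1,0)_8 → 1² + 0² = 1 + 0 = 1  — reached the fixed point 1.
1 → 1, so 1 is the first repeated value.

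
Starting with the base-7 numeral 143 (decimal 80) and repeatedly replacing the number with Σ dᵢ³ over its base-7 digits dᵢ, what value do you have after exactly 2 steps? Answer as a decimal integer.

80 = (1,4,3)_7 → 92
92 = (1,6,1)_7 → 218

218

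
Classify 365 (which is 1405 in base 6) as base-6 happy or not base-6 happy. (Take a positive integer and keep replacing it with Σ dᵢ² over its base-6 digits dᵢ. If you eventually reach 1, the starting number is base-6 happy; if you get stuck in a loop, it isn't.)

not base-6 happy

365 = (1,4,0,5)_6 → 1² + 4² + 0² + 5² = 1 + 16 + 0 + 25 = 42
42 = (1,1,0)_6 → 1² + 1² + 0² = 1 + 1 + 0 = 2
2 = (2)_6 → 2² = 4
4 = (4)_6 → 4² = 16
16 = (2,4)_6 → 2² + 4² = 4 + 16 = 20
20 = (3,2)_6 → 3² + 2² = 9 + 4 = 13
13 = (2,1)_6 → 2² + 1² = 4 + 1 = 5
5 = (5)_6 → 5² = 25
25 = (4,1)_6 → 4² + 1² = 16 + 1 = 17
17 = (2,5)_6 → 2² + 5² = 4 + 25 = 29
29 = (4,5)_6 → 4² + 5² = 16 + 25 = 41
41 = (1,0,5)_6 → 1² + 0² + 5² = 1 + 0 + 25 = 26
26 = (4,2)_6 → 4² + 2² = 16 + 4 = 20  — 20 already seen; the sequence cycles without reaching 1.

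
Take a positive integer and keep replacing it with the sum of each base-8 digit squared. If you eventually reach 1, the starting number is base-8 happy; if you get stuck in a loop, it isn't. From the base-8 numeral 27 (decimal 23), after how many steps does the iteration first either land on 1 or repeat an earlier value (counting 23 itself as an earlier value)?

23 = (2,7)_8 → 2² + 7² = 4 + 49 = 53
53 = (6,5)_8 → 6² + 5² = 36 + 25 = 61
61 = (7,5)_8 → 7² + 5² = 49 + 25 = 74
74 = (1,1,2)_8 → 1² + 1² + 2² = 1 + 1 + 4 = 6
6 = (6)_8 → 6² = 36
36 = (4,4)_8 → 4² + 4² = 16 + 16 = 32
32 = (4,0)_8 → 4² + 0² = 16 + 0 = 16
16 = (2,0)_8 → 2² + 0² = 4 + 0 = 4
4 = (4)_8 → 4² = 16  — 16 repeats.
That took 9 steps.

9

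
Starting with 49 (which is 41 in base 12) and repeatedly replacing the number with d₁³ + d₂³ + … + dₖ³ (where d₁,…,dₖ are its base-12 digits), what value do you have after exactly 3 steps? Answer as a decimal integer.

1513

49 = (4,1)_12 → 4³ + 1³ = 65
65 = (5,5)_12 → 5³ + 5³ = 250
250 = (1,8,10)_12 → 1³ + 8³ + 10³ = 1513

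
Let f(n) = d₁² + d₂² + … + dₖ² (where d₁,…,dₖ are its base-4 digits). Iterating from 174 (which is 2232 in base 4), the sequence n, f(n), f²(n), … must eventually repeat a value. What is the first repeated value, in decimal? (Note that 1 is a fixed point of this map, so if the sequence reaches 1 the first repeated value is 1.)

174 = (2,2,3,2)_4 → 2² + 2² + 3² + 2² = 4 + 4 + 9 + 4 = 21
21 = (1,1,1)_4 → 1² + 1² + 1² = 1 + 1 + 1 = 3
3 = (3)_4 → 3² = 9
9 = (2,1)_4 → 2² + 1² = 4 + 1 = 5
5 = (1,1)_4 → 1² + 1² = 1 + 1 = 2
2 = (2)_4 → 2² = 4
4 = (1,0)_4 → 1² + 0² = 1 + 0 = 1  — reached the fixed point 1.
1 → 1, so 1 is the first repeated value.

1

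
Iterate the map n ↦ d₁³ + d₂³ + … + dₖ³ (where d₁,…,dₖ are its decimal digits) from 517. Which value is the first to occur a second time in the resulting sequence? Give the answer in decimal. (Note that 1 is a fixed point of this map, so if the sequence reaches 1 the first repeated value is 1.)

517 → 5³ + 1³ + 7³ = 125 + 1 + 343 = 469
469 → 4³ + 6³ + 9³ = 64 + 216 + 729 = 1009
1009 → 1³ + 0³ + 0³ + 9³ = 1 + 0 + 0 + 729 = 730
730 → 7³ + 3³ + 0³ = 343 + 27 + 0 = 370
370 → 3³ + 7³ + 0³ = 27 + 343 + 0 = 370  — 370 already appeared earlier.

370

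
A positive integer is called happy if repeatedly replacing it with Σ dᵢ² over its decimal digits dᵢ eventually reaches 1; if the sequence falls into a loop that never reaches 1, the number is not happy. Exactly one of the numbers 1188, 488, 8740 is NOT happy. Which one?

1188: 1188 → 130 → 10 → 1  — reaches 1 (happy)
488: 488 → 144 → 33 → 18 → 65 → 61 → 37 → 58 → 89 → 145 → 42 → 20 → 4 → 16 → 37  — repeats 37 (not happy)
8740: 8740 → 129 → 86 → 100 → 1  — reaches 1 (happy)

488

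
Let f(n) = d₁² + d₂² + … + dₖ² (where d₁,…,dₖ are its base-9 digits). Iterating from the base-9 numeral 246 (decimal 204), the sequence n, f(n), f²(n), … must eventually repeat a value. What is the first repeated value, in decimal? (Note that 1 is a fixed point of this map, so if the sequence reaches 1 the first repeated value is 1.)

204 = (2,4,6)_9 → 2² + 4² + 6² = 56
56 = (6,2)_9 → 6² + 2² = 40
40 = (4,4)_9 → 4² + 4² = 32
32 = (3,5)_9 → 3² + 5² = 34
34 = (3,7)_9 → 3² + 7² = 58
58 = (6,4)_9 → 6² + 4² = 52
52 = (5,7)_9 → 5² + 7² = 74
74 = (8,2)_9 → 8² + 2² = 68
68 = (7,5)_9 → 7² + 5² = 74  — 74 already appeared earlier.

74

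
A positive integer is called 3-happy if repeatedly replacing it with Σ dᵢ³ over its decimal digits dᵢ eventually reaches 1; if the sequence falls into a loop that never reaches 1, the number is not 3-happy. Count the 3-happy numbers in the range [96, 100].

1

96: 96 → 945 → 918 → 1242 → 81 → 513 → 153 → 153  — not 3-happy
97: 97 → 1072 → 352 → 160 → 217 → 352  — not 3-happy
98: 98 → 1241 → 74 → 407 → 407  — not 3-happy
99: 99 → 1458 → 702 → 351 → 153 → 153  — not 3-happy
100: 100 → 1  — 3-happy
3-happy: 100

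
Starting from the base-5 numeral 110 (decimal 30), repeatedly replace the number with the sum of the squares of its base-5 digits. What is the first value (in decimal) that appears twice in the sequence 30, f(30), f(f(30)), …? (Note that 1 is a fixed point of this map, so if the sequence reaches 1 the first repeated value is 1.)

30 = (1,1,0)_5 → 1² + 1² + 0² = 2
2 = (2)_5 → 2² = 4
4 = (4)_5 → 4² = 16
16 = (3,1)_5 → 3² + 1² = 10
10 = (2,0)_5 → 2² + 0² = 4  — 4 already appeared earlier.

4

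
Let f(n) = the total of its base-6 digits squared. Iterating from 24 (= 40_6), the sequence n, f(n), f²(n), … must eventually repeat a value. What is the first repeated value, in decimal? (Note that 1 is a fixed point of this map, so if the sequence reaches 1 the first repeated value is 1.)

24 = (4,0)_6 → 4² + 0² = 16
16 = (2,4)_6 → 2² + 4² = 20
20 = (3,2)_6 → 3² + 2² = 13
13 = (2,1)_6 → 2² + 1² = 5
5 = (5)_6 → 5² = 25
25 = (4,1)_6 → 4² + 1² = 17
17 = (2,5)_6 → 2² + 5² = 29
29 = (4,5)_6 → 4² + 5² = 41
41 = (1,0,5)_6 → 1² + 0² + 5² = 26
26 = (4,2)_6 → 4² + 2² = 20  — 20 already appeared earlier.

20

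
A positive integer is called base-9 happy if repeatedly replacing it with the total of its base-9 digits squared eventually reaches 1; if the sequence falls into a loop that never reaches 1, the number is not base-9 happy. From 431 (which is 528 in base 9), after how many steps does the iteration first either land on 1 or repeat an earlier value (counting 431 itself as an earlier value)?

431 = (5,2,8)_9 → 5² + 2² + 8² = 25 + 4 + 64 = 93
93 = (1,1,3)_9 → 1² + 1² + 3² = 1 + 1 + 9 = 11
11 = (1,2)_9 → 1² + 2² = 1 + 4 = 5
5 = (5)_9 → 5² = 25
25 = (2,7)_9 → 2² + 7² = 4 + 49 = 53
53 = (5,8)_9 → 5² + 8² = 25 + 64 = 89
89 = (1,0,8)_9 → 1² + 0² + 8² = 1 + 0 + 64 = 65
65 = (7,2)_9 → 7² + 2² = 49 + 4 = 53  — 53 repeats.
That took 8 steps.

8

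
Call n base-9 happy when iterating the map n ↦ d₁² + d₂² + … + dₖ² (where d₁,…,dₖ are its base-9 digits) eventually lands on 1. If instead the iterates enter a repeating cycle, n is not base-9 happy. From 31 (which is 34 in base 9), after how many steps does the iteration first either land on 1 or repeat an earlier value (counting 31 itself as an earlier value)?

31 = (3,4)_9 → 3² + 4² = 9 + 16 = 25
25 = (2,7)_9 → 2² + 7² = 4 + 49 = 53
53 = (5,8)_9 → 5² + 8² = 25 + 64 = 89
89 = (1,0,8)_9 → 1² + 0² + 8² = 1 + 0 + 64 = 65
65 = (7,2)_9 → 7² + 2² = 49 + 4 = 53  — 53 repeats.
That took 5 steps.

5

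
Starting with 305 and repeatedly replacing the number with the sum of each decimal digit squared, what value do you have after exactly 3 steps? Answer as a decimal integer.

29

305 → 3² + 0² + 5² = 9 + 0 + 25 = 34
34 → 3² + 4² = 9 + 16 = 25
25 → 2² + 5² = 4 + 25 = 29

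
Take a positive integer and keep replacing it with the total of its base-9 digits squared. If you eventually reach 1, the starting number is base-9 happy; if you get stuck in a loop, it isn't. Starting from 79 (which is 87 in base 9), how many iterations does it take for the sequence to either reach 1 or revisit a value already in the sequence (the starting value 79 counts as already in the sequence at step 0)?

7

79 = (8,7)_9 → 113
113 = (1,3,5)_9 → 35
35 = (3,8)_9 → 73
73 = (8,1)_9 → 65
65 = (7,2)_9 → 53
53 = (5,8)_9 → 89
89 = (1,0,8)_9 → 65  — 65 repeats.
That took 7 steps.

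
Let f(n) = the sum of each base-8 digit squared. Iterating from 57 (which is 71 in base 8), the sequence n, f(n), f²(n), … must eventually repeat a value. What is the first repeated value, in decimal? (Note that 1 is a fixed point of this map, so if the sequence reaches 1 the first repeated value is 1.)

57 = (7,1)_8 → 7² + 1² = 50
50 = (6,2)_8 → 6² + 2² = 40
40 = (5,0)_8 → 5² + 0² = 25
25 = (3,1)_8 → 3² + 1² = 10
10 = (1,2)_8 → 1² + 2² = 5
5 = (5)_8 → 5² = 25  — 25 already appeared earlier.

25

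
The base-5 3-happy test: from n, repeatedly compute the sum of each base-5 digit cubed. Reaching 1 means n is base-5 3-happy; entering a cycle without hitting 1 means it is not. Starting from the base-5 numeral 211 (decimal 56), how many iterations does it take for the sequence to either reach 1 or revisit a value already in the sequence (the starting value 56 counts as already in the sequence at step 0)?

56 = (2,1,1)_5 → 2³ + 1³ + 1³ = 10
10 = (2,0)_5 → 2³ + 0³ = 8
8 = (1,3)_5 → 1³ + 3³ = 28
28 = (1,0,3)_5 → 1³ + 0³ + 3³ = 28  — 28 repeats.
That took 4 steps.

4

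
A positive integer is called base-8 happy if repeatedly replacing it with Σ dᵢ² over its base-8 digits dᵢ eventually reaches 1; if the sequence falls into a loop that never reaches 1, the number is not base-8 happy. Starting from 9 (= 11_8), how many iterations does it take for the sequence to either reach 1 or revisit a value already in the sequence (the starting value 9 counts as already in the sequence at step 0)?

9 = (1,1)_8 → 1² + 1² = 2
2 = (2)_8 → 2² = 4
4 = (4)_8 → 4² = 16
16 = (2,0)_8 → 2² + 0² = 4  — 4 repeats.
That took 4 steps.

4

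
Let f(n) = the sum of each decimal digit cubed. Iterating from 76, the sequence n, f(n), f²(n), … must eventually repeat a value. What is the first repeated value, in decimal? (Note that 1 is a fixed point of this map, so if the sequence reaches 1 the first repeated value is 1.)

76 → 7³ + 6³ = 343 + 216 = 559
559 → 5³ + 5³ + 9³ = 125 + 125 + 729 = 979
979 → 9³ + 7³ + 9³ = 729 + 343 + 729 = 1801
1801 → 1³ + 8³ + 0³ + 1³ = 1 + 512 + 0 + 1 = 514
514 → 5³ + 1³ + 4³ = 125 + 1 + 64 = 190
190 → 1³ + 9³ + 0³ = 1 + 729 + 0 = 730
730 → 7³ + 3³ + 0³ = 343 + 27 + 0 = 370
370 → 3³ + 7³ + 0³ = 27 + 343 + 0 = 370  — 370 already appeared earlier.

370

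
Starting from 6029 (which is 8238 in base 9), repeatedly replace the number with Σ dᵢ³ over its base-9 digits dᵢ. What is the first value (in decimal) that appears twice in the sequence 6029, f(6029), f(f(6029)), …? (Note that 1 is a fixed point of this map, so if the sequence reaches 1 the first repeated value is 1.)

6029 = (8,2,3,8)_9 → 8³ + 2³ + 3³ + 8³ = 512 + 8 + 27 + 512 = 1059
1059 = (1,4,0,6)_9 → 1³ + 4³ + 0³ + 6³ = 1 + 64 + 0 + 216 = 281
281 = (3,4,2)_9 → 3³ + 4³ + 2³ = 27 + 64 + 8 = 99
99 = (1,2,0)_9 → 1³ + 2³ + 0³ = 1 + 8 + 0 = 9
9 = (1,0)_9 → 1³ + 0³ = 1 + 0 = 1  — reached the fixed point 1.
1 → 1, so 1 is the first repeated value.

1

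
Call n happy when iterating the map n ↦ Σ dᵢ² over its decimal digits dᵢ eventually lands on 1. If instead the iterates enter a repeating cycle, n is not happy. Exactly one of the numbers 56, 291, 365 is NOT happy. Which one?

56

56: 56 → 61 → 37 → 58 → 89 → 145 → 42 → 20 → 4 → 16 → 37  — repeats 37 (not happy)
291: 291 → 86 → 100 → 1  — reaches 1 (happy)
365: 365 → 70 → 49 → 97 → 130 → 10 → 1  — reaches 1 (happy)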